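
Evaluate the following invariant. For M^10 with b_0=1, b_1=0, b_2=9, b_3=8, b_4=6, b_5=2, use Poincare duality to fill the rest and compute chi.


By Poincare duality b_k = b_{10-k}, so full Betti numbers: b_0=1, b_1=0, b_2=9, b_3=8, b_4=6, b_5=2, b_6=6, b_7=8, b_8=9, b_9=0, b_10=1.
chi = sum (-1)^k b_k = 14

14


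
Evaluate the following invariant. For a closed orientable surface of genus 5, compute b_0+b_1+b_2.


For Sigma_5: b_0 = 1, b_1 = 2g = 10, b_2 = 1.
Total = 1 + 10 + 1 = 12

12


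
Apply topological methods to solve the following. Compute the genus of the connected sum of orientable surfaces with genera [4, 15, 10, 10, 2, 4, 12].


Genus is additive under connected sum of orientable surfaces.
g = 4 + 15 + 10 + 10 + 2 + 4 + 12 = 57

57


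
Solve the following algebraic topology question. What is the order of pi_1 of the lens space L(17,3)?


pi_1(L(p,q)) = Z/pZ for any q coprime to p.
|pi_1(L(17,3))| = 17

17


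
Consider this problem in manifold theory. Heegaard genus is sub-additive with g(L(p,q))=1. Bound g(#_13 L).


Heegaard genus satisfies g(A#B) <= g(A) + g(B).
Each lens space has g = 1.
Upper bound: 13 * 1 = 13

13


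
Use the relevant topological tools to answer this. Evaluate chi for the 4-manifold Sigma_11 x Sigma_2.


chi(Sigma_11) = 2 - 2*11 = -20
chi(Sigma_2) = 2 - 2*2 = -2
chi(product) = (-20) * (-2) = 40

40


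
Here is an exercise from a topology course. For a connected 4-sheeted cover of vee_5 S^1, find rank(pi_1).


Nielsen-Schreier: an index-n subgroup of F_r is free of rank 1 + n(r-1).
Equivalently: chi(cover) = n*chi(base); chi(vee_r S^1) = 1 - 5 = -4.
chi(E) = 4*(-4) = -16; rank = 1 - chi(E) = 1 - (-16) = 17.
rank = 1 + 4*(5-1) = 1 + 16 = 17

17


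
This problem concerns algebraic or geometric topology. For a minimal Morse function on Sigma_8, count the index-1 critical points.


A perfect Morse function has m_k = b_k.
For Sigma_8: b_0=1, b_1=2g=16, b_2=1.
Saddles m_1 = 2g = 16

16


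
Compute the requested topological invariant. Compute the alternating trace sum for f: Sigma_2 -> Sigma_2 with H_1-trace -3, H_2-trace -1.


L(f) = tr(f_0*) - tr(f_1*) + tr(f_2*).
= 1 - (-3) + (-1)
= 3

3


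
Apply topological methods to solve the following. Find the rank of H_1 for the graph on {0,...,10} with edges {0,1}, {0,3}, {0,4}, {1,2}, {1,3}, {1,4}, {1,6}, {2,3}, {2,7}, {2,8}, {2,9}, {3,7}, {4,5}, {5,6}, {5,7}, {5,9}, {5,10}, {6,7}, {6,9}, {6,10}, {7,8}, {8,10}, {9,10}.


b_1 = E - V + (number of components).
E = 23, V = 11, components = 1.
b_1 = 23 - 11 + 1 = 13

13


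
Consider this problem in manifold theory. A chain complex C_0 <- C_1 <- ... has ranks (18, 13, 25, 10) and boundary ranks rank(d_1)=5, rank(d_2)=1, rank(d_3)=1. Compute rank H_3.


rank H_k = rank(ker d_k) - rank(im d_{k+1}).
rank(ker d_3) = rank(C_3) - rank(d_3) = 10 - 1 = 9.
rank(im d_{3+1}) = 0.
rank H_3 = 9 - 0 = 9

9


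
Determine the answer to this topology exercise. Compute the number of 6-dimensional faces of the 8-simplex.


Delta^8 has 8+1 vertices. A 6-face is a choice of 6+1 vertices.
f_6 = C(8+1, 6+1) = C(9,7) = 36

36


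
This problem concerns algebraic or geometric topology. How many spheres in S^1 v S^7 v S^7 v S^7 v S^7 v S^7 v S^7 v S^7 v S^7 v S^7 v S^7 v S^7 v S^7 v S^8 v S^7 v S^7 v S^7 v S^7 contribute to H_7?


For a wedge of spheres, H_k (k>0) is free on one generator per sphere of dimension k.
Spheres of dimension 7: count = 16.
b_7 = 16

16


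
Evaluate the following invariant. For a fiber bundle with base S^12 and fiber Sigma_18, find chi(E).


chi(S^12) = 2 (n even), chi(Sigma_18) = 2 - 2*18 = -34.
chi(E) = 2 * (-34) = -68

-68


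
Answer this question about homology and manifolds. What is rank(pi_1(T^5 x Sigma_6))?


pi_1(A x B) = pi_1(A) x pi_1(B); rank of abelianization = b_1.
b_1(T^5) = 5, b_1(Sigma_6) = 2*6 = 12.
b_1(product) = 5 + 12 = 17

17


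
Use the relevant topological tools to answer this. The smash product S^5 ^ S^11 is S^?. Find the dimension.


S^m ^ S^n = S^{m+n}.
k = 5 + 11 = 16

16


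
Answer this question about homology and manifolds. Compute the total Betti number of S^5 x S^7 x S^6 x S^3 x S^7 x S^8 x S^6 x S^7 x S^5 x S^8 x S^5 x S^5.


Total Betti number is multiplicative under products.
Each S^d (d>=1) has total Betti number 2.
There are 12 sphere factors.
Total = 2^12 = 4096

4096


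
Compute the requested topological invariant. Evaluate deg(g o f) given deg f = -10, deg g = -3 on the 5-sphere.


Degree is multiplicative under composition: deg(g o f) = deg(g) * deg(f).
= -3 * -10 = 30

30


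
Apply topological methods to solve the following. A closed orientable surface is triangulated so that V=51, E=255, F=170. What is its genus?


chi = V - E + F = 51 - 255 + 170 = -34
For orientable closed surface: chi = 2 - 2g, so g = (2 - chi)/2.
g = (2 - (-34)) / 2 = 36 / 2 = 18

18


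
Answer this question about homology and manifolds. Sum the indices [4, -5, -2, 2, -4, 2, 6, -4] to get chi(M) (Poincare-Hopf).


Poincare-Hopf: chi(M) = sum of indices of zeros.
chi = (4) + (-5) + (-2) + (2) + (-4) + (2) + (6) + (-4) = -1

-1


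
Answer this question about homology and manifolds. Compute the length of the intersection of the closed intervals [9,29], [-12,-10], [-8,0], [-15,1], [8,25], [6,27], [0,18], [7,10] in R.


Intersection = [max(a_i), min(b_i)] = [9, -10].
Since 9 > -10, the intersection is empty.
Length = 0

0


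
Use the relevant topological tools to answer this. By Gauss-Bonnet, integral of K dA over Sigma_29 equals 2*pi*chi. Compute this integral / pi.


Gauss-Bonnet: integral K dA = 2*pi*chi(M).
chi(Sigma_29) = 2 - 2*29 = -56.
(integral K dA)/pi = 2*chi = 2*(-56) = -112

-112


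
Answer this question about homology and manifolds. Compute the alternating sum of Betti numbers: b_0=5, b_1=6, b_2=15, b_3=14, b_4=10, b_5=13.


chi = sum_k (-1)^k b_k.
= (5) + (-6) + (15) + (-14) + (10) + (-13)
= -3

-3


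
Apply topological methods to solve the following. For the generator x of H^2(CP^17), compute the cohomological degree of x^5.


|x| = 2 in H^*(CP^n).
|x^5| = 5 * |x| = 5 * 2 = 10

10


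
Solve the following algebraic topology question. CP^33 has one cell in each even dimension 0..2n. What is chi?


CP^33 has one cell in each even dimension 0, 2, ..., 2*33 (33+1 cells total).
All cells are even-dimensional, so chi = number of cells.
chi = 33 + 1 = 34

34


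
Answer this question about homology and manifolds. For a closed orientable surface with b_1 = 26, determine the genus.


For a closed orientable surface: b_1 = 2g.
26 = 2g
g = 26 / 2 = 13

13


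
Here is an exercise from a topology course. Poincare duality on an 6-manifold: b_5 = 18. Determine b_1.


Poincare duality for closed orientable n-manifolds: b_k = b_{n-k}.
Here n = 6, so b_1 = b_5 = 18

18


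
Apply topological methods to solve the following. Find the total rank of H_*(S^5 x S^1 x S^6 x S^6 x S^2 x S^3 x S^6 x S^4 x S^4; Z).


Total Betti number is multiplicative under products.
Each S^d (d>=1) has total Betti number 2.
There are 9 sphere factors.
Total = 2^9 = 512

512


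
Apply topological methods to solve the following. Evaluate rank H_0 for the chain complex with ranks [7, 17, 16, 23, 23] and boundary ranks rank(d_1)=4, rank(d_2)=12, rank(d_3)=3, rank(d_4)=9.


rank H_k = rank(ker d_k) - rank(im d_{k+1}).
rank(ker d_0) = rank(C_0) - rank(d_0) = 7 - 0 = 7.
rank(im d_{0+1}) = 4.
rank H_0 = 7 - 4 = 3

3


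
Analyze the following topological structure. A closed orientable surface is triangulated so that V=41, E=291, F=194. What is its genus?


chi = V - E + F = 41 - 291 + 194 = -56
For orientable closed surface: chi = 2 - 2g, so g = (2 - chi)/2.
g = (2 - (-56)) / 2 = 58 / 2 = 29

29


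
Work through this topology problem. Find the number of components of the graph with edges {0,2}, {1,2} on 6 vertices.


Run DFS/union-find over 6 vertices.
V = 6, E = 2.
Number of components = 4

4


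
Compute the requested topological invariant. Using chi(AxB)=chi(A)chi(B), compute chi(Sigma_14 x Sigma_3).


chi(Sigma_14) = 2 - 2*14 = -26
chi(Sigma_3) = 2 - 2*3 = -4
chi(product) = (-26) * (-4) = 104

104


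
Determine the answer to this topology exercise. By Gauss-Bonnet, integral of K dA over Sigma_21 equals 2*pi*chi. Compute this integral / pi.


Gauss-Bonnet: integral K dA = 2*pi*chi(M).
chi(Sigma_21) = 2 - 2*21 = -40.
(integral K dA)/pi = 2*chi = 2*(-40) = -80

-80


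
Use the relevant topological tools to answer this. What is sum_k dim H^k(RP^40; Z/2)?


H^k(RP^40; Z/2) = Z/2 for each 0 <= k <= 40.
Total dimension = 40 + 1 = 41

41


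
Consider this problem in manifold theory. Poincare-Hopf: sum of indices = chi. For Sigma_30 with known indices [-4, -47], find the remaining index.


Poincare-Hopf: sum of indices = chi(M).
chi(Sigma_30) = 2 - 2*30 = -58.
Sum of known indices = -51.
x = chi - (sum known) = -58 - (-51) = -7

-7


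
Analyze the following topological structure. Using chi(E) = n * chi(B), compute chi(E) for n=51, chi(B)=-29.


For a finite covering: chi(E) = (number of sheets) * chi(B).
chi(E) = 51 * (-29) = -1479

-1479


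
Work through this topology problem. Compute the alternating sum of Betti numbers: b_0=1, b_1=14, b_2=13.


chi = sum_k (-1)^k b_k.
= (1) + (-14) + (13)
= 0

0


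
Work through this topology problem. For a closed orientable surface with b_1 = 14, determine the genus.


For a closed orientable surface: b_1 = 2g.
14 = 2g
g = 14 / 2 = 7

7


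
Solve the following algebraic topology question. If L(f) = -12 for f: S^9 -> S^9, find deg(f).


L(f) = 1 + (-1)^9 deg(f) on S^9.
-12 = 1 + (-1)^9 * deg(f)
(-1)^9 * deg(f) = -13
deg(f) = 13

13


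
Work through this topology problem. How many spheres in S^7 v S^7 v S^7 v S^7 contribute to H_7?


For a wedge of spheres, H_k (k>0) is free on one generator per sphere of dimension k.
Spheres of dimension 7: count = 4.
b_7 = 4

4


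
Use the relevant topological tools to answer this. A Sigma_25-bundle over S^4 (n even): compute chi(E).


chi(S^4) = 2 (n even), chi(Sigma_25) = 2 - 2*25 = -48.
chi(E) = 2 * (-48) = -96

-96


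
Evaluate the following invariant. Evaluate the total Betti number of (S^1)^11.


b_k(T^11) = C(11,k), so the sum over k is sum_k C(11,k) = 2^11.
Total = 2^11 = 2048

2048


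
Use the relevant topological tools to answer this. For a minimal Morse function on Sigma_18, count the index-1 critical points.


A perfect Morse function has m_k = b_k.
For Sigma_18: b_0=1, b_1=2g=36, b_2=1.
Saddles m_1 = 2g = 36

36


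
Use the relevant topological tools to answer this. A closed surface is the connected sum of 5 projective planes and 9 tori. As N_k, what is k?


Since a >= 1, the sum is non-orientable; each T^2 can be replaced by RP^2 # RP^2 (since T^2#RP^2 = 3RP^2).
Total crosscaps k = 5 + 2*9 = 23.
Check via chi: chi = 5*1 + 9*0 - (5+9-1)*2 = -21 = 2 - k = -21. Consistent.

23


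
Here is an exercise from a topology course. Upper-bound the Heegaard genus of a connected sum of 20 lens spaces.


Heegaard genus satisfies g(A#B) <= g(A) + g(B).
Each lens space has g = 1.
Upper bound: 20 * 1 = 20

20


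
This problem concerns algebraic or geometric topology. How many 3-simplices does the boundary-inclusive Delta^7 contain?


Delta^7 has 7+1 vertices. A 3-face is a choice of 3+1 vertices.
f_3 = C(7+1, 3+1) = C(8,4) = 70

70


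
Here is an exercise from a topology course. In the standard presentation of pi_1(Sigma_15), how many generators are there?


Standard presentation: pi_1(Sigma_g) = <a_1,b_1,...,a_g,b_g | [a_1,b_1]...[a_g,b_g] = 1>.
Number of generators = 2g = 2*15 = 30

30


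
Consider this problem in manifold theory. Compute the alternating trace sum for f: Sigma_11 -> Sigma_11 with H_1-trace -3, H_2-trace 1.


L(f) = tr(f_0*) - tr(f_1*) + tr(f_2*).
= 1 - (-3) + (1)
= 5

5


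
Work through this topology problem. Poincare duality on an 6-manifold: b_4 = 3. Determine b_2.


Poincare duality for closed orientable n-manifolds: b_k = b_{n-k}.
Here n = 6, so b_2 = b_4 = 3

3


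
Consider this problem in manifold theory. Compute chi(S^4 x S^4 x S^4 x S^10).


chi is multiplicative: chi(X x Y) = chi(X) chi(Y).
Each even-dim sphere has chi = 2. There are 4 factors.
chi = 2^4 = 16

16


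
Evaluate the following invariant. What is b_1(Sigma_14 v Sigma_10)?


For a wedge: H_1(A v B) = H_1(A) + H_1(B).
b_1(Sigma_14) = 28, b_1(Sigma_10) = 20.
b_1 = 28 + 20 = 48

48


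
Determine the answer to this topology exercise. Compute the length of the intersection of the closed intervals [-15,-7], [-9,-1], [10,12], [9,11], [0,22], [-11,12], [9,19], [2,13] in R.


Intersection = [max(a_i), min(b_i)] = [10, -7].
Since 10 > -7, the intersection is empty.
Length = 0

0


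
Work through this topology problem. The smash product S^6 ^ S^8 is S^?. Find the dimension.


S^m ^ S^n = S^{m+n}.
k = 6 + 8 = 14

14


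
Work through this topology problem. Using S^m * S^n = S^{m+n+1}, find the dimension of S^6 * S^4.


Join of spheres: S^m * S^n = S^{m+n+1}.
dim = 6 + 4 + 1 = 11

11


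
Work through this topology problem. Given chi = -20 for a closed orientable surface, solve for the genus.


chi = 2 - 2g for closed orientable surfaces.
-20 = 2 - 2g
2g = 2 - (-20) = 22
g = 11

11


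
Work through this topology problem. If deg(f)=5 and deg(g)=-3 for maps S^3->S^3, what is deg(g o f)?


Degree is multiplicative under composition: deg(g o f) = deg(g) * deg(f).
= -3 * 5 = -15

-15


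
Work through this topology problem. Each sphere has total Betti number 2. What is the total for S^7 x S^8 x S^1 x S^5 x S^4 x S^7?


Total Betti number is multiplicative under products.
Each S^d (d>=1) has total Betti number 2.
There are 6 sphere factors.
Total = 2^6 = 64

64


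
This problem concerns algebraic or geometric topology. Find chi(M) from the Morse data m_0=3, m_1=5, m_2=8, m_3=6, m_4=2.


Morse theory: chi(M) = sum_k (-1)^k m_k where m_k = #(index-k critical points).
= (3) + (-5) + (8) + (-6) + (2) = 2

2


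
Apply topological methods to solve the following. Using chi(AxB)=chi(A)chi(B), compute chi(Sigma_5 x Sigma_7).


chi(Sigma_5) = 2 - 2*5 = -8
chi(Sigma_7) = 2 - 2*7 = -12
chi(product) = (-8) * (-12) = 96

96


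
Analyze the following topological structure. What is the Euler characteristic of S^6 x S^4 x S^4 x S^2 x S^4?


chi is multiplicative: chi(X x Y) = chi(X) chi(Y).
Each even-dim sphere has chi = 2. There are 5 factors.
chi = 2^5 = 32

32


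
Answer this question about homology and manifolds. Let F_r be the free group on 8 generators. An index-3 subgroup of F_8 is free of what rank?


Nielsen-Schreier: an index-n subgroup of F_r is free of rank 1 + n(r-1).
Equivalently: chi(cover) = n*chi(base); chi(vee_r S^1) = 1 - 8 = -7.
chi(E) = 3*(-7) = -21; rank = 1 - chi(E) = 1 - (-21) = 22.
rank = 1 + 3*(8-1) = 1 + 21 = 22

22


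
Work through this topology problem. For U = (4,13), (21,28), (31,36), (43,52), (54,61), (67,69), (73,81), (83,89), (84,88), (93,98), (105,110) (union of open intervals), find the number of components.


Sort and merge overlapping open intervals.
Merged: (4,13), (21,28), (31,36), (43,52), (54,61), (67,69), (73,81), (83,89), (93,98), (105,110).
Number of components = 10

10


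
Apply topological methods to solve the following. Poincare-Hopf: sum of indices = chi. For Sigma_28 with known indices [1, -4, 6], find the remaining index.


Poincare-Hopf: sum of indices = chi(M).
chi(Sigma_28) = 2 - 2*28 = -54.
Sum of known indices = 3.
x = chi - (sum known) = -54 - (3) = -57

-57


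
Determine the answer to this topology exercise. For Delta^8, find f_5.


Delta^8 has 8+1 vertices. A 5-face is a choice of 5+1 vertices.
f_5 = C(8+1, 5+1) = C(9,6) = 84

84


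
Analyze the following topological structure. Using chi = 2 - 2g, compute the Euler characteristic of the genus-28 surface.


For a closed orientable surface of genus g: chi = 2 - 2g.
Here g = 28.
chi = 2 - 2*28 = 2 - 56 = -54

-54


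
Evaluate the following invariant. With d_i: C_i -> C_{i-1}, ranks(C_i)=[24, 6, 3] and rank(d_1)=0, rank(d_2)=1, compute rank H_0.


rank H_k = rank(ker d_k) - rank(im d_{k+1}).
rank(ker d_0) = rank(C_0) - rank(d_0) = 24 - 0 = 24.
rank(im d_{0+1}) = 0.
rank H_0 = 24 - 0 = 24

24


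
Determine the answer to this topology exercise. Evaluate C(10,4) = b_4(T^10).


By the Kunneth formula, b_k(T^n) = C(n,k).
b_4(T^10) = C(10,4).
C(10,4) = 10!/(4!*6!) = 210

210


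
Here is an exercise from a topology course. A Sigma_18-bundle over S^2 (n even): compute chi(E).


chi(S^2) = 2 (n even), chi(Sigma_18) = 2 - 2*18 = -34.
chi(E) = 2 * (-34) = -68

-68


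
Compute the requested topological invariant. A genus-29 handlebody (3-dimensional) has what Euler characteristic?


A genus-g handlebody deformation retracts to a wedge of g circles.
chi(vee_g S^1) = 1 - g.
chi(H_29) = 1 - 29 = -28

-28


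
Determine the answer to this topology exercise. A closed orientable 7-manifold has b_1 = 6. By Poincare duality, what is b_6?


Poincare duality for closed orientable n-manifolds: b_k = b_{n-k}.
Here n = 7, so b_6 = b_1 = 6

6


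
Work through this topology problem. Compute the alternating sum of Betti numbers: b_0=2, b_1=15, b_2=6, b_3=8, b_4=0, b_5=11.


chi = sum_k (-1)^k b_k.
= (2) + (-15) + (6) + (-8) + (0) + (-11)
= -26

-26


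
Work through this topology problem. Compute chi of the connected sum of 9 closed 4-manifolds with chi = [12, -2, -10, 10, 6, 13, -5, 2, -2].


For n-manifolds: chi(A#B) = chi(A) + chi(B) - chi(S^4).
chi(S^4) = 1 + (-1)^4 = 2.
chi(#) = (sum chi_i) - (9-1)*chi(S^4) = 24 - 8*2 = 8

8


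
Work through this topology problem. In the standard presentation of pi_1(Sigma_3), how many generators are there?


Standard presentation: pi_1(Sigma_g) = <a_1,b_1,...,a_g,b_g | [a_1,b_1]...[a_g,b_g] = 1>.
Number of generators = 2g = 2*3 = 6

6


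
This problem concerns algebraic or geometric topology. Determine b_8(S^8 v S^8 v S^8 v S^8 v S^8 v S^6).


For a wedge of spheres, H_k (k>0) is free on one generator per sphere of dimension k.
Spheres of dimension 8: count = 5.
b_8 = 5

5


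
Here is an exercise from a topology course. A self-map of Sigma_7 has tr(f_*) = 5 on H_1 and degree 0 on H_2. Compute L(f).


L(f) = tr(f_0*) - tr(f_1*) + tr(f_2*).
= 1 - (5) + (0)
= -4

-4


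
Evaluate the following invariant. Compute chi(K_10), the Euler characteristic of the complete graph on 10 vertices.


K_10: V = 10, E = C(10,2) = 45.
chi = V - E = 10 - 45 = -35

-35


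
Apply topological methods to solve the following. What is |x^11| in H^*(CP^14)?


|x| = 2 in H^*(CP^n).
|x^11| = 11 * |x| = 11 * 2 = 22

22


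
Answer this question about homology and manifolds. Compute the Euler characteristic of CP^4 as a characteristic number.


For any closed oriented manifold, <e(TM),[M]> = chi(M).
chi(CP^4) = 4+1 = 5

5


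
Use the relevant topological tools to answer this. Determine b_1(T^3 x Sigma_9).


pi_1(A x B) = pi_1(A) x pi_1(B); rank of abelianization = b_1.
b_1(T^3) = 3, b_1(Sigma_9) = 2*9 = 18.
b_1(product) = 3 + 18 = 21

21


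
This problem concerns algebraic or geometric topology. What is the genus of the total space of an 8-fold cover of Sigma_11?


For an n-sheeted cover: chi(E) = n * chi(B).
chi(Sigma_11) = 2 - 2*11 = -20.
chi(E) = 8 * (-20) = -160.
genus(E) = (2 - chi(E))/2 = (2 - (-160))/2 = 162/2 = 81

81


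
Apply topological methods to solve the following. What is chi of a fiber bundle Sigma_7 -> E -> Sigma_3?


For a fiber bundle F -> E -> B (with CW structure): chi(E) = chi(B) * chi(F).
chi(Sigma_3) = -4, chi(Sigma_7) = -12.
chi(E) = (-4) * (-12) = 48

48


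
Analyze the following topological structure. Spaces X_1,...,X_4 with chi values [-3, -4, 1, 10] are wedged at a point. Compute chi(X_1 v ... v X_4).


chi(A v B) = chi(A) + chi(B) - 1 (one point identified).
For 4 spaces: chi = (sum chi_i) - (4 - 1).
sum = 4; chi = 4 - 3 = 1

1


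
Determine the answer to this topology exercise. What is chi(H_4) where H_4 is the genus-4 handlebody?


A genus-g handlebody deformation retracts to a wedge of g circles.
chi(vee_g S^1) = 1 - g.
chi(H_4) = 1 - 4 = -3

-3


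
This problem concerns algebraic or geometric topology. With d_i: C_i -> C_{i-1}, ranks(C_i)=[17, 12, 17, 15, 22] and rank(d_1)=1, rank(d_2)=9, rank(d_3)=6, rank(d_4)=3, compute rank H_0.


rank H_k = rank(ker d_k) - rank(im d_{k+1}).
rank(ker d_0) = rank(C_0) - rank(d_0) = 17 - 0 = 17.
rank(im d_{0+1}) = 1.
rank H_0 = 17 - 1 = 16

16


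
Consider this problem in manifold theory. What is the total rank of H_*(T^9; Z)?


b_k(T^9) = C(9,k), so the sum over k is sum_k C(9,k) = 2^9.
Total = 2^9 = 512

512


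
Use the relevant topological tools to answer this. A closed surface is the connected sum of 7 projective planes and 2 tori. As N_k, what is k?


Since a >= 1, the sum is non-orientable; each T^2 can be replaced by RP^2 # RP^2 (since T^2#RP^2 = 3RP^2).
Total crosscaps k = 7 + 2*2 = 11.
Check via chi: chi = 7*1 + 2*0 - (7+2-1)*2 = -9 = 2 - k = -9. Consistent.

11


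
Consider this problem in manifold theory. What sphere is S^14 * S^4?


Join of spheres: S^m * S^n = S^{m+n+1}.
dim = 14 + 4 + 1 = 19

19


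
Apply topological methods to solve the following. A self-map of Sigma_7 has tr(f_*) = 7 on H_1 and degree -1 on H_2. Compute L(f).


L(f) = tr(f_0*) - tr(f_1*) + tr(f_2*).
= 1 - (7) + (-1)
= -7

-7


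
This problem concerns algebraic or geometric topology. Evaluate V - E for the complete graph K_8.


K_8: V = 8, E = C(8,2) = 28.
chi = V - E = 8 - 28 = -20

-20


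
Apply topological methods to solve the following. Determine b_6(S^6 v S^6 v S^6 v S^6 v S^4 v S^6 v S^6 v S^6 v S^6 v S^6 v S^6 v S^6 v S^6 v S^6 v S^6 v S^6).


For a wedge of spheres, H_k (k>0) is free on one generator per sphere of dimension k.
Spheres of dimension 6: count = 15.
b_6 = 15

15


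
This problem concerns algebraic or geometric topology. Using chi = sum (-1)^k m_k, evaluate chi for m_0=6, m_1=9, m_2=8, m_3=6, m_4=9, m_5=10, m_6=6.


Morse theory: chi(M) = sum_k (-1)^k m_k where m_k = #(index-k critical points).
= (6) + (-9) + (8) + (-6) + (9) + (-10) + (6) = 4

4


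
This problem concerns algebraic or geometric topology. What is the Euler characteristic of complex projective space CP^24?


CP^24 has one cell in each even dimension 0, 2, ..., 2*24 (24+1 cells total).
All cells are even-dimensional, so chi = number of cells.
chi = 24 + 1 = 25

25


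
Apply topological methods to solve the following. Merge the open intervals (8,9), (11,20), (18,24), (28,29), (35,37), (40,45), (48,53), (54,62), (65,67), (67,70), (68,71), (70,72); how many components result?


Sort and merge overlapping open intervals.
Merged: (8,9), (11,24), (28,29), (35,37), (40,45), (48,53), (54,62), (65,67), (67,72).
Number of components = 9

9


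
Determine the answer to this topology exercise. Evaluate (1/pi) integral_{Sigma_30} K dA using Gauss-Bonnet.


Gauss-Bonnet: integral K dA = 2*pi*chi(M).
chi(Sigma_30) = 2 - 2*30 = -58.
(integral K dA)/pi = 2*chi = 2*(-58) = -116

-116


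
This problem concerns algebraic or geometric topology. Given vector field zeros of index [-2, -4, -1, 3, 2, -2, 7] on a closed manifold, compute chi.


Poincare-Hopf: chi(M) = sum of indices of zeros.
chi = (-2) + (-4) + (-1) + (3) + (2) + (-2) + (7) = 3

3


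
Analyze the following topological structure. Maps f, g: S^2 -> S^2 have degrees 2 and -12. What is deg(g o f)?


Degree is multiplicative under composition: deg(g o f) = deg(g) * deg(f).
= -12 * 2 = -24

-24


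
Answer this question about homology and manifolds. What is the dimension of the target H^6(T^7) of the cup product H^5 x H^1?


Cup product: H^p x H^q -> H^{p+q}; here p+q = 5+1 = 6.
rank H^k(T^n) = C(n,k).
C(7,6) = 7

7


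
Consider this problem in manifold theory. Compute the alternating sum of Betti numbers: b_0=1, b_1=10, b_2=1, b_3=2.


chi = sum_k (-1)^k b_k.
= (1) + (-10) + (1) + (-2)
= -10

-10


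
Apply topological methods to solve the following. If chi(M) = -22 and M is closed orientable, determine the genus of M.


chi = 2 - 2g for closed orientable surfaces.
-22 = 2 - 2g
2g = 2 - (-22) = 24
g = 12

12


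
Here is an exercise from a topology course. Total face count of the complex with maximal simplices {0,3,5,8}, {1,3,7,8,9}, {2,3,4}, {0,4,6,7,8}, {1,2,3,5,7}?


Each maximal simplex on m vertices has 2^m - 1 nonempty faces.
Take the union (dedupe shared faces).
Total distinct faces = 94

94


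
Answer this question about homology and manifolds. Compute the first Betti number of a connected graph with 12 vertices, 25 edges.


For a connected graph: rank(pi_1) = b_1 = E - V + 1 = 1 - chi.
chi = V - E = 12 - 25 = -13.
rank = 1 - (-13) = 25 - 12 + 1 = 14

14


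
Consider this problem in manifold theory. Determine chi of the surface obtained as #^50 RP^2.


For a non-orientable closed surface with k crosscaps: chi = 2 - k.
Here k = 50.
chi = 2 - 50 = -48

-48


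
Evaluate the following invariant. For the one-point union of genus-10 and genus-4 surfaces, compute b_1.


For a wedge: H_1(A v B) = H_1(A) + H_1(B).
b_1(Sigma_10) = 20, b_1(Sigma_4) = 8.
b_1 = 20 + 8 = 28

28


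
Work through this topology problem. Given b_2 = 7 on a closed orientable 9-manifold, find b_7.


Poincare duality for closed orientable n-manifolds: b_k = b_{n-k}.
Here n = 9, so b_7 = b_2 = 7

7


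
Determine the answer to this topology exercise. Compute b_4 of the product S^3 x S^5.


Each S^d has Poincare polynomial 1 + t^d.
The product S^3 x S^5 has Poincare polynomial prod(1+t^d_i).
Expanding: b_0=1, b_3=1, b_5=1, b_8=1.
b_4 = 0

0


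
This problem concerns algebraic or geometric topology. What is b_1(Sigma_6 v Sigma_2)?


For a wedge: H_1(A v B) = H_1(A) + H_1(B).
b_1(Sigma_6) = 12, b_1(Sigma_2) = 4.
b_1 = 12 + 4 = 16

16


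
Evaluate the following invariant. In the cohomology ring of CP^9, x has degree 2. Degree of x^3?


|x| = 2 in H^*(CP^n).
|x^3| = 3 * |x| = 3 * 2 = 6

6


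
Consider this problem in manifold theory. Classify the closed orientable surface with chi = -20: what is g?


chi = 2 - 2g for closed orientable surfaces.
-20 = 2 - 2g
2g = 2 - (-20) = 22
g = 11

11


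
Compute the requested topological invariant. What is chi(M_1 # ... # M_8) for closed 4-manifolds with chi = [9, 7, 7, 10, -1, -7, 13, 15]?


For n-manifolds: chi(A#B) = chi(A) + chi(B) - chi(S^4).
chi(S^4) = 1 + (-1)^4 = 2.
chi(#) = (sum chi_i) - (8-1)*chi(S^4) = 53 - 7*2 = 39

39


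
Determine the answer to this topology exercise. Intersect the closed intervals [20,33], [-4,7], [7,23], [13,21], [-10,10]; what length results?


Intersection = [max(a_i), min(b_i)] = [20, 7].
Since 20 > 7, the intersection is empty.
Length = 0

0


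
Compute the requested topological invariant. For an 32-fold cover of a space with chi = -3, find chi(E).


For a finite covering: chi(E) = (number of sheets) * chi(B).
chi(E) = 32 * (-3) = -96

-96


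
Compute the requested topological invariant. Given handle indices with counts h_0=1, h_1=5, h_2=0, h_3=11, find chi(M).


Handles of index k contribute (-1)^k to chi (same as CW cells).
chi = (1) + (-5) + (0) + (-11) = -15

-15


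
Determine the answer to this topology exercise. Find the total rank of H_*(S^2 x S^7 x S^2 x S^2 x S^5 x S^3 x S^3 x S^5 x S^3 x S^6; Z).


Total Betti number is multiplicative under products.
Each S^d (d>=1) has total Betti number 2.
There are 10 sphere factors.
Total = 2^10 = 1024

1024


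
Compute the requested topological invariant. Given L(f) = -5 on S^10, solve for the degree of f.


L(f) = 1 + (-1)^10 deg(f) on S^10.
-5 = 1 + (-1)^10 * deg(f)
(-1)^10 * deg(f) = -6
deg(f) = -6

-6


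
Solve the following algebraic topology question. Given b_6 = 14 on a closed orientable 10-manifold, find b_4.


Poincare duality for closed orientable n-manifolds: b_k = b_{n-k}.
Here n = 10, so b_4 = b_6 = 14

14


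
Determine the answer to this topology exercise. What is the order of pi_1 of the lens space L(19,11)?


pi_1(L(p,q)) = Z/pZ for any q coprime to p.
|pi_1(L(19,11))| = 19

19


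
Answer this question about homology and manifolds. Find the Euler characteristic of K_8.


K_8: V = 8, E = C(8,2) = 28.
chi = V - E = 8 - 28 = -20

-20


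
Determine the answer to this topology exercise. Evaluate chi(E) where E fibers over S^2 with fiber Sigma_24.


chi(S^2) = 2 (n even), chi(Sigma_24) = 2 - 2*24 = -46.
chi(E) = 2 * (-46) = -92

-92


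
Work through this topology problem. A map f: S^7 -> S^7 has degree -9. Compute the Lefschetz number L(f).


On S^7: L(f) = tr(f_0*) + (-1)^7 tr(f_7*) = 1 + (-1)^7 * deg(f).
L(f) = 1 + (-1)^7 * -9 = 1 + 9 = 10

10


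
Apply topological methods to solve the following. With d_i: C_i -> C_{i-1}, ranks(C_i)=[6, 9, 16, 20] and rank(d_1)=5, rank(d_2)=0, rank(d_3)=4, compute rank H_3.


rank H_k = rank(ker d_k) - rank(im d_{k+1}).
rank(ker d_3) = rank(C_3) - rank(d_3) = 20 - 4 = 16.
rank(im d_{3+1}) = 0.
rank H_3 = 16 - 0 = 16

16


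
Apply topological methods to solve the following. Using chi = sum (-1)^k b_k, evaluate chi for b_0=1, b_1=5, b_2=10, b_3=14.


chi = sum_k (-1)^k b_k.
= (1) + (-5) + (10) + (-14)
= -8

-8


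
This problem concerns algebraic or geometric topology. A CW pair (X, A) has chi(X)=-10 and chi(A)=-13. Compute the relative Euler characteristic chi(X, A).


Relative Euler characteristic: chi(X, A) = chi(X) - chi(A).
= -10 - (-13) = 3

3


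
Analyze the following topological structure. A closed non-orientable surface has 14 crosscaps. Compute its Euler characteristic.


For a non-orientable closed surface with k crosscaps: chi = 2 - k.
Here k = 14.
chi = 2 - 14 = -12

-12


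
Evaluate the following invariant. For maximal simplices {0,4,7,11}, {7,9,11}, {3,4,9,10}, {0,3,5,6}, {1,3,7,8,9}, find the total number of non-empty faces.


Each maximal simplex on m vertices has 2^m - 1 nonempty faces.
Take the union (dedupe shared faces).
Total distinct faces = 71

71


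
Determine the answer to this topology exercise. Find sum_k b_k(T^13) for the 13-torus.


b_k(T^13) = C(13,k), so the sum over k is sum_k C(13,k) = 2^13.
Total = 2^13 = 8192

8192


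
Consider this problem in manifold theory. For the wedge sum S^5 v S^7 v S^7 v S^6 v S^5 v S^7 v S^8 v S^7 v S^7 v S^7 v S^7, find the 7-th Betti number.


For a wedge of spheres, H_k (k>0) is free on one generator per sphere of dimension k.
Spheres of dimension 7: count = 7.
b_7 = 7

7


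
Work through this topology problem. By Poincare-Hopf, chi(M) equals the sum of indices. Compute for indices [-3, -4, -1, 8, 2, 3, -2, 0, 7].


Poincare-Hopf: chi(M) = sum of indices of zeros.
chi = (-3) + (-4) + (-1) + (8) + (2) + (3) + (-2) + (0) + (7) = 10

10


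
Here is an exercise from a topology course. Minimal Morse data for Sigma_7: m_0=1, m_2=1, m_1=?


A perfect Morse function has m_k = b_k.
For Sigma_7: b_0=1, b_1=2g=14, b_2=1.
Saddles m_1 = 2g = 14

14


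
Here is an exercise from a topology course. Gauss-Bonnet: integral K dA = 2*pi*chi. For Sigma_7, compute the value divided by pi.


Gauss-Bonnet: integral K dA = 2*pi*chi(M).
chi(Sigma_7) = 2 - 2*7 = -12.
(integral K dA)/pi = 2*chi = 2*(-12) = -24

-24


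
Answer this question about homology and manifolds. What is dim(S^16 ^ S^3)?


S^m ^ S^n = S^{m+n}.
k = 16 + 3 = 19

19


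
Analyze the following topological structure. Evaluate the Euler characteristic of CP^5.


CP^5 has one cell in each even dimension 0, 2, ..., 2*5 (5+1 cells total).
All cells are even-dimensional, so chi = number of cells.
chi = 5 + 1 = 6

6


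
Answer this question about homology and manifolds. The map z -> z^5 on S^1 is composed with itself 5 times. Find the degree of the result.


deg(f) = 5. Degree is multiplicative: deg(f^5) = (deg f)^5.
deg(f^5) = (5)^5 = 3125

3125


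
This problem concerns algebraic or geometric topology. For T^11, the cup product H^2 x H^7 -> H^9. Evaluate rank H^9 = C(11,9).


Cup product: H^p x H^q -> H^{p+q}; here p+q = 2+7 = 9.
rank H^k(T^n) = C(n,k).
C(11,9) = 55

55


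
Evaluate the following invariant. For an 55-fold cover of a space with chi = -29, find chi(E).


For a finite covering: chi(E) = (number of sheets) * chi(B).
chi(E) = 55 * (-29) = -1595

-1595


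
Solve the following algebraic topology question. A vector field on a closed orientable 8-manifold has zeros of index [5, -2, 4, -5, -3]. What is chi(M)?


Poincare-Hopf: chi(M) = sum of indices of zeros.
chi = (5) + (-2) + (4) + (-5) + (-3) = -1

-1


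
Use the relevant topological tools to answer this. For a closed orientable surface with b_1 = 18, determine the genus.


For a closed orientable surface: b_1 = 2g.
18 = 2g
g = 18 / 2 = 9

9


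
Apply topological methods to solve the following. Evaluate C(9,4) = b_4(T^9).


By the Kunneth formula, b_k(T^n) = C(n,k).
b_4(T^9) = C(9,4).
C(9,4) = 9!/(4!*5!) = 126

126


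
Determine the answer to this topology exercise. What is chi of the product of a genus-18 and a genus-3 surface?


chi(Sigma_18) = 2 - 2*18 = -34
chi(Sigma_3) = 2 - 2*3 = -4
chi(product) = (-34) * (-4) = 136

136


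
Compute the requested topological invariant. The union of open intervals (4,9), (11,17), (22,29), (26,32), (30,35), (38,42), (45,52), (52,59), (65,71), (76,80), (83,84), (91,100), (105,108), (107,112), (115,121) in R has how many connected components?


Sort and merge overlapping open intervals.
Merged: (4,9), (11,17), (22,35), (38,42), (45,52), (52,59), (65,71), (76,80), (83,84), (91,100), (105,112), (115,121).
Number of components = 12

12


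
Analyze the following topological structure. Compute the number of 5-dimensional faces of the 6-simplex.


Delta^6 has 6+1 vertices. A 5-face is a choice of 5+1 vertices.
f_5 = C(6+1, 5+1) = C(7,6) = 7

7


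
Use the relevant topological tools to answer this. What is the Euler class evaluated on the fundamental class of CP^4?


For any closed oriented manifold, <e(TM),[M]> = chi(M).
chi(CP^4) = 4+1 = 5

5


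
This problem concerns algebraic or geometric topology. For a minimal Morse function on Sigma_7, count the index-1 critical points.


A perfect Morse function has m_k = b_k.
For Sigma_7: b_0=1, b_1=2g=14, b_2=1.
Saddles m_1 = 2g = 14

14


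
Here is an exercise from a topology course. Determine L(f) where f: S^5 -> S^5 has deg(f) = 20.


On S^5: L(f) = tr(f_0*) + (-1)^5 tr(f_5*) = 1 + (-1)^5 * deg(f).
L(f) = 1 + (-1)^5 * 20 = 1 + -20 = -19

-19


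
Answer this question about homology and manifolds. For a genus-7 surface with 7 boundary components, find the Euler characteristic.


For a compact orientable surface with genus g and b boundary components: chi = 2 - 2g - b.
chi = 2 - 2*7 - 7 = 2 - 14 - 7 = -19

-19


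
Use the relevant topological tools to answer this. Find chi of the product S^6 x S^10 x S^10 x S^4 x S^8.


chi is multiplicative: chi(X x Y) = chi(X) chi(Y).
Each even-dim sphere has chi = 2. There are 5 factors.
chi = 2^5 = 32

32


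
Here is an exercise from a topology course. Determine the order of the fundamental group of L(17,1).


pi_1(L(p,q)) = Z/pZ for any q coprime to p.
|pi_1(L(17,1))| = 17

17


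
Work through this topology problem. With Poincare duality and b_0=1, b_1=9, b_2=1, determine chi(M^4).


By Poincare duality b_k = b_{4-k}, so full Betti numbers: b_0=1, b_1=9, b_2=1, b_3=9, b_4=1.
chi = sum (-1)^k b_k = -15

-15


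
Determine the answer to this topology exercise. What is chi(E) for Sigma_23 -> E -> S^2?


chi(S^2) = 2 (n even), chi(Sigma_23) = 2 - 2*23 = -44.
chi(E) = 2 * (-44) = -88

-88


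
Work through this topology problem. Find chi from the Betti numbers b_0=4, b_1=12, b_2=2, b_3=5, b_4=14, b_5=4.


chi = sum_k (-1)^k b_k.
= (4) + (-12) + (2) + (-5) + (14) + (-4)
= -1

-1


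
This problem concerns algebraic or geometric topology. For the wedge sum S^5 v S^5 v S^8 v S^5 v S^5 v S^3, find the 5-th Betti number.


For a wedge of spheres, H_k (k>0) is free on one generator per sphere of dimension k.
Spheres of dimension 5: count = 4.
b_5 = 4

4


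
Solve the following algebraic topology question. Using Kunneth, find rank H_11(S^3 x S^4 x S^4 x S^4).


Each S^d has Poincare polynomial 1 + t^d.
The product S^3 x S^4 x S^4 x S^4 has Poincare polynomial prod(1+t^d_i).
Expanding: b_0=1, b_3=1, b_4=3, b_7=3, b_8=3, b_11=3, b_12=1, b_15=1.
b_11 = 3

3


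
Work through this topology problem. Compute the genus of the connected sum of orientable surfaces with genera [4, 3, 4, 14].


Genus is additive under connected sum of orientable surfaces.
g = 4 + 3 + 4 + 14 = 25

25


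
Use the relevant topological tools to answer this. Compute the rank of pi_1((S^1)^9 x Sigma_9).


pi_1(A x B) = pi_1(A) x pi_1(B); rank of abelianization = b_1.
b_1(T^9) = 9, b_1(Sigma_9) = 2*9 = 18.
b_1(product) = 9 + 18 = 27

27


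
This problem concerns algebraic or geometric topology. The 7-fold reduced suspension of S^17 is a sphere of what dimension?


Each suspension raises dimension by 1: Sigma S^n = S^{n+1}.
Sigma^7 S^17 = S^{17+7} = S^24

24


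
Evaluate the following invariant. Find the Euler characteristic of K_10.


K_10: V = 10, E = C(10,2) = 45.
chi = V - E = 10 - 45 = -35

-35


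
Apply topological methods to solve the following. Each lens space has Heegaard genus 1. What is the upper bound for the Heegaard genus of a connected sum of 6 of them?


Heegaard genus satisfies g(A#B) <= g(A) + g(B).
Each lens space has g = 1.
Upper bound: 6 * 1 = 6

6


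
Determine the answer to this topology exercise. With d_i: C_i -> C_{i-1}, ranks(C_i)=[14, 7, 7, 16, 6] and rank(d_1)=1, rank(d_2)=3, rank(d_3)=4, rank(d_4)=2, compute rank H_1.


rank H_k = rank(ker d_k) - rank(im d_{k+1}).
rank(ker d_1) = rank(C_1) - rank(d_1) = 7 - 1 = 6.
rank(im d_{1+1}) = 3.
rank H_1 = 6 - 3 = 3

3


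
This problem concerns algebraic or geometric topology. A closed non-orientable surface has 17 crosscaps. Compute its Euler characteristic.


For a non-orientable closed surface with k crosscaps: chi = 2 - k.
Here k = 17.
chi = 2 - 17 = -15

-15


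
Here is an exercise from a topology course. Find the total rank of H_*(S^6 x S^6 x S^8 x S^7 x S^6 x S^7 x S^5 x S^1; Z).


Total Betti number is multiplicative under products.
Each S^d (d>=1) has total Betti number 2.
There are 8 sphere factors.
Total = 2^8 = 256

256


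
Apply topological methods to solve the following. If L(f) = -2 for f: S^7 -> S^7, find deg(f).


L(f) = 1 + (-1)^7 deg(f) on S^7.
-2 = 1 + (-1)^7 * deg(f)
(-1)^7 * deg(f) = -3
deg(f) = 3

3


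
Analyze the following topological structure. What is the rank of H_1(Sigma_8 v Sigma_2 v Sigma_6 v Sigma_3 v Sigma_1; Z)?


For a wedge X v Y: reduced H_k(X v Y) = H_k(X) + H_k(Y).
Each Sigma_g contributes b_1 = 2g.
b_1 = 16 + 4 + 12 + 6 + 2 = 40

40


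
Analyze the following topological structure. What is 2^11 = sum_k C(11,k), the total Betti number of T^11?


b_k(T^11) = C(11,k), so the sum over k is sum_k C(11,k) = 2^11.
Total = 2^11 = 2048

2048


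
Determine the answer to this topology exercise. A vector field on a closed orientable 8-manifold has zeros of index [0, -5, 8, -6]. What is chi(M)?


Poincare-Hopf: chi(M) = sum of indices of zeros.
chi = (0) + (-5) + (8) + (-6) = -3

-3


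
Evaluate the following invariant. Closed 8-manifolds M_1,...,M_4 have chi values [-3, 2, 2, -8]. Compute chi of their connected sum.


For n-manifolds: chi(A#B) = chi(A) + chi(B) - chi(S^8).
chi(S^8) = 1 + (-1)^8 = 2.
chi(#) = (sum chi_i) - (4-1)*chi(S^8) = -7 - 3*2 = -13

-13
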